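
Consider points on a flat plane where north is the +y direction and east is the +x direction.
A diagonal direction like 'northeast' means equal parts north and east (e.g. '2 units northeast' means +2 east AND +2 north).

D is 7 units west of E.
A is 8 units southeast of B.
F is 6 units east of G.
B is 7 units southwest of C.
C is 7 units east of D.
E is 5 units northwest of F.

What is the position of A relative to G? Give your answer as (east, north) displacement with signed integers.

Answer: A is at (east=2, north=-10) relative to G.

Derivation:
Place G at the origin (east=0, north=0).
  F is 6 units east of G: delta (east=+6, north=+0); F at (east=6, north=0).
  E is 5 units northwest of F: delta (east=-5, north=+5); E at (east=1, north=5).
  D is 7 units west of E: delta (east=-7, north=+0); D at (east=-6, north=5).
  C is 7 units east of D: delta (east=+7, north=+0); C at (east=1, north=5).
  B is 7 units southwest of C: delta (east=-7, north=-7); B at (east=-6, north=-2).
  A is 8 units southeast of B: delta (east=+8, north=-8); A at (east=2, north=-10).
Therefore A relative to G: (east=2, north=-10).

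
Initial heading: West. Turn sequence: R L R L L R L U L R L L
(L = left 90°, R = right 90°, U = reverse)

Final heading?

Start: West
  R (right (90° clockwise)) -> North
  L (left (90° counter-clockwise)) -> West
  R (right (90° clockwise)) -> North
  L (left (90° counter-clockwise)) -> West
  L (left (90° counter-clockwise)) -> South
  R (right (90° clockwise)) -> West
  L (left (90° counter-clockwise)) -> South
  U (U-turn (180°)) -> North
  L (left (90° counter-clockwise)) -> West
  R (right (90° clockwise)) -> North
  L (left (90° counter-clockwise)) -> West
  L (left (90° counter-clockwise)) -> South
Final: South

Answer: Final heading: South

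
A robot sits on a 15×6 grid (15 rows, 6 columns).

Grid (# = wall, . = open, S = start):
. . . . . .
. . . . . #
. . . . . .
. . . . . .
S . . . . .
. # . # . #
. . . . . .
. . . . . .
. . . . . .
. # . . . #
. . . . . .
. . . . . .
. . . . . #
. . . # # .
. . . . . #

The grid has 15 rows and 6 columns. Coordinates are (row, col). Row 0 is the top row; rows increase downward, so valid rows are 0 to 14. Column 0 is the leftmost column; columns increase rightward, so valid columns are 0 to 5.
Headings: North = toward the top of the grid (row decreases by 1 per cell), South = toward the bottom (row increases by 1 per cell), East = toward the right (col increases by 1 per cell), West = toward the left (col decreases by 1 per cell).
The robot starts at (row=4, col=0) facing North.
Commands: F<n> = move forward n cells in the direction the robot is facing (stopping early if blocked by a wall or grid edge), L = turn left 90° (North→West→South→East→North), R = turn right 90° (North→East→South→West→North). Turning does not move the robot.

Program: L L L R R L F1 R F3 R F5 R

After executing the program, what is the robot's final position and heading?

Start: (row=4, col=0), facing North
  L: turn left, now facing West
  L: turn left, now facing South
  L: turn left, now facing East
  R: turn right, now facing South
  R: turn right, now facing West
  L: turn left, now facing South
  F1: move forward 1, now at (row=5, col=0)
  R: turn right, now facing West
  F3: move forward 0/3 (blocked), now at (row=5, col=0)
  R: turn right, now facing North
  F5: move forward 5, now at (row=0, col=0)
  R: turn right, now facing East
Final: (row=0, col=0), facing East

Answer: Final position: (row=0, col=0), facing East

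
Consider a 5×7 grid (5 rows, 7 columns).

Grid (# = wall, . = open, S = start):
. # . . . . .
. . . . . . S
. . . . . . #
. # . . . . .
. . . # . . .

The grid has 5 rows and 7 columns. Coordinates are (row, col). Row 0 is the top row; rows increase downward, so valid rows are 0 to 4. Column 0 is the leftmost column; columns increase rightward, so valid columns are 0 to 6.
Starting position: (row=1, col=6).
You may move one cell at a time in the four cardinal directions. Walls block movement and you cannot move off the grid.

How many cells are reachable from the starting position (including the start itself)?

BFS flood-fill from (row=1, col=6):
  Distance 0: (row=1, col=6)
  Distance 1: (row=0, col=6), (row=1, col=5)
  Distance 2: (row=0, col=5), (row=1, col=4), (row=2, col=5)
  Distance 3: (row=0, col=4), (row=1, col=3), (row=2, col=4), (row=3, col=5)
  Distance 4: (row=0, col=3), (row=1, col=2), (row=2, col=3), (row=3, col=4), (row=3, col=6), (row=4, col=5)
  Distance 5: (row=0, col=2), (row=1, col=1), (row=2, col=2), (row=3, col=3), (row=4, col=4), (row=4, col=6)
  Distance 6: (row=1, col=0), (row=2, col=1), (row=3, col=2)
  Distance 7: (row=0, col=0), (row=2, col=0), (row=4, col=2)
  Distance 8: (row=3, col=0), (row=4, col=1)
  Distance 9: (row=4, col=0)
Total reachable: 31 (grid has 31 open cells total)

Answer: Reachable cells: 31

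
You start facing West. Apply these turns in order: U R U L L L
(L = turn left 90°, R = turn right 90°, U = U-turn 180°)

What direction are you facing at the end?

Start: West
  U (U-turn (180°)) -> East
  R (right (90° clockwise)) -> South
  U (U-turn (180°)) -> North
  L (left (90° counter-clockwise)) -> West
  L (left (90° counter-clockwise)) -> South
  L (left (90° counter-clockwise)) -> East
Final: East

Answer: Final heading: East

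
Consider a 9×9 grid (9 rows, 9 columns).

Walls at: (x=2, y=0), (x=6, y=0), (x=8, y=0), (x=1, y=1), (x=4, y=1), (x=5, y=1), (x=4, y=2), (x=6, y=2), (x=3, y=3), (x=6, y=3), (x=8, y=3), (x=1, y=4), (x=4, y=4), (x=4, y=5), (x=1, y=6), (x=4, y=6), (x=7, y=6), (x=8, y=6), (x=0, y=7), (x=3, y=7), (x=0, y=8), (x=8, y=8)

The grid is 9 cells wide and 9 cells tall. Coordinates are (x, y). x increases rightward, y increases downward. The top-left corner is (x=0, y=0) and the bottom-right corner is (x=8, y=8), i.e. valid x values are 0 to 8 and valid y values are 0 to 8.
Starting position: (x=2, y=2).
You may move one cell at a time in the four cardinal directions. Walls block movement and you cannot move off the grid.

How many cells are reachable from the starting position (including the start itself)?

Answer: Reachable cells: 59

Derivation:
BFS flood-fill from (x=2, y=2):
  Distance 0: (x=2, y=2)
  Distance 1: (x=2, y=1), (x=1, y=2), (x=3, y=2), (x=2, y=3)
  Distance 2: (x=3, y=1), (x=0, y=2), (x=1, y=3), (x=2, y=4)
  Distance 3: (x=3, y=0), (x=0, y=1), (x=0, y=3), (x=3, y=4), (x=2, y=5)
  Distance 4: (x=0, y=0), (x=4, y=0), (x=0, y=4), (x=1, y=5), (x=3, y=5), (x=2, y=6)
  Distance 5: (x=1, y=0), (x=5, y=0), (x=0, y=5), (x=3, y=6), (x=2, y=7)
  Distance 6: (x=0, y=6), (x=1, y=7), (x=2, y=8)
  Distance 7: (x=1, y=8), (x=3, y=8)
  Distance 8: (x=4, y=8)
  Distance 9: (x=4, y=7), (x=5, y=8)
  Distance 10: (x=5, y=7), (x=6, y=8)
  Distance 11: (x=5, y=6), (x=6, y=7), (x=7, y=8)
  Distance 12: (x=5, y=5), (x=6, y=6), (x=7, y=7)
  Distance 13: (x=5, y=4), (x=6, y=5), (x=8, y=7)
  Distance 14: (x=5, y=3), (x=6, y=4), (x=7, y=5)
  Distance 15: (x=5, y=2), (x=4, y=3), (x=7, y=4), (x=8, y=5)
  Distance 16: (x=7, y=3), (x=8, y=4)
  Distance 17: (x=7, y=2)
  Distance 18: (x=7, y=1), (x=8, y=2)
  Distance 19: (x=7, y=0), (x=6, y=1), (x=8, y=1)
Total reachable: 59 (grid has 59 open cells total)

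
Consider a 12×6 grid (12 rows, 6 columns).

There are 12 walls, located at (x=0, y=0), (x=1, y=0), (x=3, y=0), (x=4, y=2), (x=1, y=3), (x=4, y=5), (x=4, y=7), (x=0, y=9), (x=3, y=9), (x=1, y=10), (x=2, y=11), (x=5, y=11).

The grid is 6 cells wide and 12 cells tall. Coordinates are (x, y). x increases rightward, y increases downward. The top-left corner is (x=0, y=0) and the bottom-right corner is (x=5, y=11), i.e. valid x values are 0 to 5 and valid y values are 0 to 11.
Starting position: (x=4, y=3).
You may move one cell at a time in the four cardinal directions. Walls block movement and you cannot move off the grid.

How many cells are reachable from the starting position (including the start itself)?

Answer: Reachable cells: 57

Derivation:
BFS flood-fill from (x=4, y=3):
  Distance 0: (x=4, y=3)
  Distance 1: (x=3, y=3), (x=5, y=3), (x=4, y=4)
  Distance 2: (x=3, y=2), (x=5, y=2), (x=2, y=3), (x=3, y=4), (x=5, y=4)
  Distance 3: (x=3, y=1), (x=5, y=1), (x=2, y=2), (x=2, y=4), (x=3, y=5), (x=5, y=5)
  Distance 4: (x=5, y=0), (x=2, y=1), (x=4, y=1), (x=1, y=2), (x=1, y=4), (x=2, y=5), (x=3, y=6), (x=5, y=6)
  Distance 5: (x=2, y=0), (x=4, y=0), (x=1, y=1), (x=0, y=2), (x=0, y=4), (x=1, y=5), (x=2, y=6), (x=4, y=6), (x=3, y=7), (x=5, y=7)
  Distance 6: (x=0, y=1), (x=0, y=3), (x=0, y=5), (x=1, y=6), (x=2, y=7), (x=3, y=8), (x=5, y=8)
  Distance 7: (x=0, y=6), (x=1, y=7), (x=2, y=8), (x=4, y=8), (x=5, y=9)
  Distance 8: (x=0, y=7), (x=1, y=8), (x=2, y=9), (x=4, y=9), (x=5, y=10)
  Distance 9: (x=0, y=8), (x=1, y=9), (x=2, y=10), (x=4, y=10)
  Distance 10: (x=3, y=10), (x=4, y=11)
  Distance 11: (x=3, y=11)
Total reachable: 57 (grid has 60 open cells total)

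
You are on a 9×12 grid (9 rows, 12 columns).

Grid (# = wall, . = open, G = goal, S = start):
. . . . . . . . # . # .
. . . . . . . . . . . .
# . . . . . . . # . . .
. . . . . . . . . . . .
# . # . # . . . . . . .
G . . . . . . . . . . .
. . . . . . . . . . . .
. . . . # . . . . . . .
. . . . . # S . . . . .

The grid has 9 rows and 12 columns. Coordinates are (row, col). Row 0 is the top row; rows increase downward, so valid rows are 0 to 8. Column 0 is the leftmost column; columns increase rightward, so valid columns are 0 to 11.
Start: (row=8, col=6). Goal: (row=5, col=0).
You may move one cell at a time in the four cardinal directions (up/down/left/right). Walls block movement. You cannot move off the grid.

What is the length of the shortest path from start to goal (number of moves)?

Answer: Shortest path length: 9

Derivation:
BFS from (row=8, col=6) until reaching (row=5, col=0):
  Distance 0: (row=8, col=6)
  Distance 1: (row=7, col=6), (row=8, col=7)
  Distance 2: (row=6, col=6), (row=7, col=5), (row=7, col=7), (row=8, col=8)
  Distance 3: (row=5, col=6), (row=6, col=5), (row=6, col=7), (row=7, col=8), (row=8, col=9)
  Distance 4: (row=4, col=6), (row=5, col=5), (row=5, col=7), (row=6, col=4), (row=6, col=8), (row=7, col=9), (row=8, col=10)
  Distance 5: (row=3, col=6), (row=4, col=5), (row=4, col=7), (row=5, col=4), (row=5, col=8), (row=6, col=3), (row=6, col=9), (row=7, col=10), (row=8, col=11)
  Distance 6: (row=2, col=6), (row=3, col=5), (row=3, col=7), (row=4, col=8), (row=5, col=3), (row=5, col=9), (row=6, col=2), (row=6, col=10), (row=7, col=3), (row=7, col=11)
  Distance 7: (row=1, col=6), (row=2, col=5), (row=2, col=7), (row=3, col=4), (row=3, col=8), (row=4, col=3), (row=4, col=9), (row=5, col=2), (row=5, col=10), (row=6, col=1), (row=6, col=11), (row=7, col=2), (row=8, col=3)
  Distance 8: (row=0, col=6), (row=1, col=5), (row=1, col=7), (row=2, col=4), (row=3, col=3), (row=3, col=9), (row=4, col=10), (row=5, col=1), (row=5, col=11), (row=6, col=0), (row=7, col=1), (row=8, col=2), (row=8, col=4)
  Distance 9: (row=0, col=5), (row=0, col=7), (row=1, col=4), (row=1, col=8), (row=2, col=3), (row=2, col=9), (row=3, col=2), (row=3, col=10), (row=4, col=1), (row=4, col=11), (row=5, col=0), (row=7, col=0), (row=8, col=1)  <- goal reached here
One shortest path (9 moves): (row=8, col=6) -> (row=7, col=6) -> (row=7, col=5) -> (row=6, col=5) -> (row=6, col=4) -> (row=6, col=3) -> (row=6, col=2) -> (row=6, col=1) -> (row=6, col=0) -> (row=5, col=0)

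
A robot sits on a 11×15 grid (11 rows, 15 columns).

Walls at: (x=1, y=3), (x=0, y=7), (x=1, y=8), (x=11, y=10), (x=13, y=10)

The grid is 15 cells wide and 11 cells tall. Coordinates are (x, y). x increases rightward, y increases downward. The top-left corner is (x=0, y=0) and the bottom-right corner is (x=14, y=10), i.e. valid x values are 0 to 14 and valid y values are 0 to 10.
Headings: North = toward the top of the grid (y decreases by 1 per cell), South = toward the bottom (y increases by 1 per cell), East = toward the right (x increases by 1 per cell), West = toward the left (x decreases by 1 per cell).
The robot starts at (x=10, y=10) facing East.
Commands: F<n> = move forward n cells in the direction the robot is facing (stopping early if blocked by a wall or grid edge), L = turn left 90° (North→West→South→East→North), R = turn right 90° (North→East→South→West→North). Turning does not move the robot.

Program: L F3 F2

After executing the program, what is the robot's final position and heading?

Answer: Final position: (x=10, y=5), facing North

Derivation:
Start: (x=10, y=10), facing East
  L: turn left, now facing North
  F3: move forward 3, now at (x=10, y=7)
  F2: move forward 2, now at (x=10, y=5)
Final: (x=10, y=5), facing North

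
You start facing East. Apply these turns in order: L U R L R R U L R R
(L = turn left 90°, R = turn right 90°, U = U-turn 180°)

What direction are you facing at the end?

Answer: Final heading: West

Derivation:
Start: East
  L (left (90° counter-clockwise)) -> North
  U (U-turn (180°)) -> South
  R (right (90° clockwise)) -> West
  L (left (90° counter-clockwise)) -> South
  R (right (90° clockwise)) -> West
  R (right (90° clockwise)) -> North
  U (U-turn (180°)) -> South
  L (left (90° counter-clockwise)) -> East
  R (right (90° clockwise)) -> South
  R (right (90° clockwise)) -> West
Final: West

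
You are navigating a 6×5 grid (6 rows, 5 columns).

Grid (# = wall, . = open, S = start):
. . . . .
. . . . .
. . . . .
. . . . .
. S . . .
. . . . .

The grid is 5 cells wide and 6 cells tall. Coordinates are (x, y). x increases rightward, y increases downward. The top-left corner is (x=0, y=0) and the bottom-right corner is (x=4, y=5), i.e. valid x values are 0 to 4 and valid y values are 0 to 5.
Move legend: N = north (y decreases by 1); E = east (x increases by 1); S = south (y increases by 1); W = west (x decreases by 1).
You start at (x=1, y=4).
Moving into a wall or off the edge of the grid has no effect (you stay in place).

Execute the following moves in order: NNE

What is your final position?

Start: (x=1, y=4)
  N (north): (x=1, y=4) -> (x=1, y=3)
  N (north): (x=1, y=3) -> (x=1, y=2)
  E (east): (x=1, y=2) -> (x=2, y=2)
Final: (x=2, y=2)

Answer: Final position: (x=2, y=2)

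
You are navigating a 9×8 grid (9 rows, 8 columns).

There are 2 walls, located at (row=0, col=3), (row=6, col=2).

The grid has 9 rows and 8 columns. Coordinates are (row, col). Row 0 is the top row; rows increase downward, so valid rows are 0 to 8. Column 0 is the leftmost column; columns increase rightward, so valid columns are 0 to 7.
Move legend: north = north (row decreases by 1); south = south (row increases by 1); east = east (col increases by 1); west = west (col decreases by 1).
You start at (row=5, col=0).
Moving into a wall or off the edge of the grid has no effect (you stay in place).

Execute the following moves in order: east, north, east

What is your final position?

Answer: Final position: (row=4, col=2)

Derivation:
Start: (row=5, col=0)
  east (east): (row=5, col=0) -> (row=5, col=1)
  north (north): (row=5, col=1) -> (row=4, col=1)
  east (east): (row=4, col=1) -> (row=4, col=2)
Final: (row=4, col=2)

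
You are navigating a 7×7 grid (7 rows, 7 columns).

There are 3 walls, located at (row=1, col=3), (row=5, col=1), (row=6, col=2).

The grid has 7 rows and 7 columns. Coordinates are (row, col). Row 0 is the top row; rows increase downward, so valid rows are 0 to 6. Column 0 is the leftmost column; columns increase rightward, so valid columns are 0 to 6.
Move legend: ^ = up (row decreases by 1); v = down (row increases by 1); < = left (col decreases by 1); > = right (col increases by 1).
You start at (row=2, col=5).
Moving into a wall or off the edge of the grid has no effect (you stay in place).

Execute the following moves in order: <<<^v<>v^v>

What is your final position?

Answer: Final position: (row=3, col=3)

Derivation:
Start: (row=2, col=5)
  < (left): (row=2, col=5) -> (row=2, col=4)
  < (left): (row=2, col=4) -> (row=2, col=3)
  < (left): (row=2, col=3) -> (row=2, col=2)
  ^ (up): (row=2, col=2) -> (row=1, col=2)
  v (down): (row=1, col=2) -> (row=2, col=2)
  < (left): (row=2, col=2) -> (row=2, col=1)
  > (right): (row=2, col=1) -> (row=2, col=2)
  v (down): (row=2, col=2) -> (row=3, col=2)
  ^ (up): (row=3, col=2) -> (row=2, col=2)
  v (down): (row=2, col=2) -> (row=3, col=2)
  > (right): (row=3, col=2) -> (row=3, col=3)
Final: (row=3, col=3)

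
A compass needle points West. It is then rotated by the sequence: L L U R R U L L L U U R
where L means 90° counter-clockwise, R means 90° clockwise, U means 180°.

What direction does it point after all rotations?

Start: West
  L (left (90° counter-clockwise)) -> South
  L (left (90° counter-clockwise)) -> East
  U (U-turn (180°)) -> West
  R (right (90° clockwise)) -> North
  R (right (90° clockwise)) -> East
  U (U-turn (180°)) -> West
  L (left (90° counter-clockwise)) -> South
  L (left (90° counter-clockwise)) -> East
  L (left (90° counter-clockwise)) -> North
  U (U-turn (180°)) -> South
  U (U-turn (180°)) -> North
  R (right (90° clockwise)) -> East
Final: East

Answer: Final heading: East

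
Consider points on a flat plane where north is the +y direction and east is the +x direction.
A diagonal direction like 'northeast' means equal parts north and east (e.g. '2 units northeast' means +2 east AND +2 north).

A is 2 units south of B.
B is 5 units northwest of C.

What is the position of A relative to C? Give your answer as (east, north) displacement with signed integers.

Answer: A is at (east=-5, north=3) relative to C.

Derivation:
Place C at the origin (east=0, north=0).
  B is 5 units northwest of C: delta (east=-5, north=+5); B at (east=-5, north=5).
  A is 2 units south of B: delta (east=+0, north=-2); A at (east=-5, north=3).
Therefore A relative to C: (east=-5, north=3).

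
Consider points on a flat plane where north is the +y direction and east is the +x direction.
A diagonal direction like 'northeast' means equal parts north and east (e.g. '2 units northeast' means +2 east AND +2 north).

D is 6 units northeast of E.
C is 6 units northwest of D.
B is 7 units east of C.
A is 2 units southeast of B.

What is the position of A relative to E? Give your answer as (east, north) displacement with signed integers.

Place E at the origin (east=0, north=0).
  D is 6 units northeast of E: delta (east=+6, north=+6); D at (east=6, north=6).
  C is 6 units northwest of D: delta (east=-6, north=+6); C at (east=0, north=12).
  B is 7 units east of C: delta (east=+7, north=+0); B at (east=7, north=12).
  A is 2 units southeast of B: delta (east=+2, north=-2); A at (east=9, north=10).
Therefore A relative to E: (east=9, north=10).

Answer: A is at (east=9, north=10) relative to E.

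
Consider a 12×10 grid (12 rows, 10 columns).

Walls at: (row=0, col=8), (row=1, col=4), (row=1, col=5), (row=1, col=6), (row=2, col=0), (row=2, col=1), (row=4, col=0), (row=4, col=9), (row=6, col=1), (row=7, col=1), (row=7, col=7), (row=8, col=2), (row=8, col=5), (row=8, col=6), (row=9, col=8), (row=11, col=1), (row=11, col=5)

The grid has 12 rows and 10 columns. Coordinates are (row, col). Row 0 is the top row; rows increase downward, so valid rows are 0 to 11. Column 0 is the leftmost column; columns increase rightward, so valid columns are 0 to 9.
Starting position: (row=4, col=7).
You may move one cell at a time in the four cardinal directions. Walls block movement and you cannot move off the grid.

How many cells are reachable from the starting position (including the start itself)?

Answer: Reachable cells: 103

Derivation:
BFS flood-fill from (row=4, col=7):
  Distance 0: (row=4, col=7)
  Distance 1: (row=3, col=7), (row=4, col=6), (row=4, col=8), (row=5, col=7)
  Distance 2: (row=2, col=7), (row=3, col=6), (row=3, col=8), (row=4, col=5), (row=5, col=6), (row=5, col=8), (row=6, col=7)
  Distance 3: (row=1, col=7), (row=2, col=6), (row=2, col=8), (row=3, col=5), (row=3, col=9), (row=4, col=4), (row=5, col=5), (row=5, col=9), (row=6, col=6), (row=6, col=8)
  Distance 4: (row=0, col=7), (row=1, col=8), (row=2, col=5), (row=2, col=9), (row=3, col=4), (row=4, col=3), (row=5, col=4), (row=6, col=5), (row=6, col=9), (row=7, col=6), (row=7, col=8)
  Distance 5: (row=0, col=6), (row=1, col=9), (row=2, col=4), (row=3, col=3), (row=4, col=2), (row=5, col=3), (row=6, col=4), (row=7, col=5), (row=7, col=9), (row=8, col=8)
  Distance 6: (row=0, col=5), (row=0, col=9), (row=2, col=3), (row=3, col=2), (row=4, col=1), (row=5, col=2), (row=6, col=3), (row=7, col=4), (row=8, col=7), (row=8, col=9)
  Distance 7: (row=0, col=4), (row=1, col=3), (row=2, col=2), (row=3, col=1), (row=5, col=1), (row=6, col=2), (row=7, col=3), (row=8, col=4), (row=9, col=7), (row=9, col=9)
  Distance 8: (row=0, col=3), (row=1, col=2), (row=3, col=0), (row=5, col=0), (row=7, col=2), (row=8, col=3), (row=9, col=4), (row=9, col=6), (row=10, col=7), (row=10, col=9)
  Distance 9: (row=0, col=2), (row=1, col=1), (row=6, col=0), (row=9, col=3), (row=9, col=5), (row=10, col=4), (row=10, col=6), (row=10, col=8), (row=11, col=7), (row=11, col=9)
  Distance 10: (row=0, col=1), (row=1, col=0), (row=7, col=0), (row=9, col=2), (row=10, col=3), (row=10, col=5), (row=11, col=4), (row=11, col=6), (row=11, col=8)
  Distance 11: (row=0, col=0), (row=8, col=0), (row=9, col=1), (row=10, col=2), (row=11, col=3)
  Distance 12: (row=8, col=1), (row=9, col=0), (row=10, col=1), (row=11, col=2)
  Distance 13: (row=10, col=0)
  Distance 14: (row=11, col=0)
Total reachable: 103 (grid has 103 open cells total)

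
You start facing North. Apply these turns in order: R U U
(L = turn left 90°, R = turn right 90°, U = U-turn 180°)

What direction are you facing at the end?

Answer: Final heading: East

Derivation:
Start: North
  R (right (90° clockwise)) -> East
  U (U-turn (180°)) -> West
  U (U-turn (180°)) -> East
Final: East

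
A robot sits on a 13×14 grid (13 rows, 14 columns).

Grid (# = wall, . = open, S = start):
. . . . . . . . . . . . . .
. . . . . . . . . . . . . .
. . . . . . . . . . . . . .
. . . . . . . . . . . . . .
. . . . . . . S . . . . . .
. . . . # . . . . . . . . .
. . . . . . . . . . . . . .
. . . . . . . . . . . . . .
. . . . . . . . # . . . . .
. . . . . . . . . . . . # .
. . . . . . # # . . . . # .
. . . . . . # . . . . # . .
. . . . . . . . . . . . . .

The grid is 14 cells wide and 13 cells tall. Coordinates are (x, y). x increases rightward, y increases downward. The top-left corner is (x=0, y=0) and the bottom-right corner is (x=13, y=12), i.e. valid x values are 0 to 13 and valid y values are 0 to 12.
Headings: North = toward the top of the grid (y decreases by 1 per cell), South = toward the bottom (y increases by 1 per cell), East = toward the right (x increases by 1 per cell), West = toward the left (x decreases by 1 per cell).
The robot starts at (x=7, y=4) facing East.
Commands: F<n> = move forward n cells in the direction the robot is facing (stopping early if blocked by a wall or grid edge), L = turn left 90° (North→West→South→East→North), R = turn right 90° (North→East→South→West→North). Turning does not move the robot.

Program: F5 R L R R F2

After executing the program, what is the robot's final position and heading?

Answer: Final position: (x=10, y=4), facing West

Derivation:
Start: (x=7, y=4), facing East
  F5: move forward 5, now at (x=12, y=4)
  R: turn right, now facing South
  L: turn left, now facing East
  R: turn right, now facing South
  R: turn right, now facing West
  F2: move forward 2, now at (x=10, y=4)
Final: (x=10, y=4), facing West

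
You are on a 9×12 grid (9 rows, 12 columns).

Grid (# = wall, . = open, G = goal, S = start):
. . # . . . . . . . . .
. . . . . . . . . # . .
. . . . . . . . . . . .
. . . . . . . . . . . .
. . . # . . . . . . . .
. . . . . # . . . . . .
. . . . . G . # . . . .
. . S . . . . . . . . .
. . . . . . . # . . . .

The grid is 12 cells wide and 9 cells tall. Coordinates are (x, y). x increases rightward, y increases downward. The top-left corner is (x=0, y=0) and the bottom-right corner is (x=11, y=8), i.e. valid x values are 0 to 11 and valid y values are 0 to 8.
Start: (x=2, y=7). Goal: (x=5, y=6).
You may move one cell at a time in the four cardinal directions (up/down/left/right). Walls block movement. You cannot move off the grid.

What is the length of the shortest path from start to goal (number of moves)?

BFS from (x=2, y=7) until reaching (x=5, y=6):
  Distance 0: (x=2, y=7)
  Distance 1: (x=2, y=6), (x=1, y=7), (x=3, y=7), (x=2, y=8)
  Distance 2: (x=2, y=5), (x=1, y=6), (x=3, y=6), (x=0, y=7), (x=4, y=7), (x=1, y=8), (x=3, y=8)
  Distance 3: (x=2, y=4), (x=1, y=5), (x=3, y=5), (x=0, y=6), (x=4, y=6), (x=5, y=7), (x=0, y=8), (x=4, y=8)
  Distance 4: (x=2, y=3), (x=1, y=4), (x=0, y=5), (x=4, y=5), (x=5, y=6), (x=6, y=7), (x=5, y=8)  <- goal reached here
One shortest path (4 moves): (x=2, y=7) -> (x=3, y=7) -> (x=4, y=7) -> (x=5, y=7) -> (x=5, y=6)

Answer: Shortest path length: 4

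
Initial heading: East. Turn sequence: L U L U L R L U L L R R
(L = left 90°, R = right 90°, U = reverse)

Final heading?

Answer: Final heading: North

Derivation:
Start: East
  L (left (90° counter-clockwise)) -> North
  U (U-turn (180°)) -> South
  L (left (90° counter-clockwise)) -> East
  U (U-turn (180°)) -> West
  L (left (90° counter-clockwise)) -> South
  R (right (90° clockwise)) -> West
  L (left (90° counter-clockwise)) -> South
  U (U-turn (180°)) -> North
  L (left (90° counter-clockwise)) -> West
  L (left (90° counter-clockwise)) -> South
  R (right (90° clockwise)) -> West
  R (right (90° clockwise)) -> North
Final: North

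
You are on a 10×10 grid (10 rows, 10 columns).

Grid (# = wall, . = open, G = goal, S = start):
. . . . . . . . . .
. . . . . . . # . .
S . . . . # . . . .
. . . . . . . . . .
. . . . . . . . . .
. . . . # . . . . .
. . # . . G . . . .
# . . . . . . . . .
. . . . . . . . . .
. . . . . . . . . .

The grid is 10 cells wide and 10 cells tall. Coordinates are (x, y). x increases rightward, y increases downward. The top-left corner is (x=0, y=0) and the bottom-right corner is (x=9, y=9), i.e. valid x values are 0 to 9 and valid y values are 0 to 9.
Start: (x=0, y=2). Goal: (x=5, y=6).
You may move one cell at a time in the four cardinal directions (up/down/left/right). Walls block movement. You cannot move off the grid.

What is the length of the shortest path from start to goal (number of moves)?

Answer: Shortest path length: 9

Derivation:
BFS from (x=0, y=2) until reaching (x=5, y=6):
  Distance 0: (x=0, y=2)
  Distance 1: (x=0, y=1), (x=1, y=2), (x=0, y=3)
  Distance 2: (x=0, y=0), (x=1, y=1), (x=2, y=2), (x=1, y=3), (x=0, y=4)
  Distance 3: (x=1, y=0), (x=2, y=1), (x=3, y=2), (x=2, y=3), (x=1, y=4), (x=0, y=5)
  Distance 4: (x=2, y=0), (x=3, y=1), (x=4, y=2), (x=3, y=3), (x=2, y=4), (x=1, y=5), (x=0, y=6)
  Distance 5: (x=3, y=0), (x=4, y=1), (x=4, y=3), (x=3, y=4), (x=2, y=5), (x=1, y=6)
  Distance 6: (x=4, y=0), (x=5, y=1), (x=5, y=3), (x=4, y=4), (x=3, y=5), (x=1, y=7)
  Distance 7: (x=5, y=0), (x=6, y=1), (x=6, y=3), (x=5, y=4), (x=3, y=6), (x=2, y=7), (x=1, y=8)
  Distance 8: (x=6, y=0), (x=6, y=2), (x=7, y=3), (x=6, y=4), (x=5, y=5), (x=4, y=6), (x=3, y=7), (x=0, y=8), (x=2, y=8), (x=1, y=9)
  Distance 9: (x=7, y=0), (x=7, y=2), (x=8, y=3), (x=7, y=4), (x=6, y=5), (x=5, y=6), (x=4, y=7), (x=3, y=8), (x=0, y=9), (x=2, y=9)  <- goal reached here
One shortest path (9 moves): (x=0, y=2) -> (x=1, y=2) -> (x=2, y=2) -> (x=3, y=2) -> (x=4, y=2) -> (x=4, y=3) -> (x=5, y=3) -> (x=5, y=4) -> (x=5, y=5) -> (x=5, y=6)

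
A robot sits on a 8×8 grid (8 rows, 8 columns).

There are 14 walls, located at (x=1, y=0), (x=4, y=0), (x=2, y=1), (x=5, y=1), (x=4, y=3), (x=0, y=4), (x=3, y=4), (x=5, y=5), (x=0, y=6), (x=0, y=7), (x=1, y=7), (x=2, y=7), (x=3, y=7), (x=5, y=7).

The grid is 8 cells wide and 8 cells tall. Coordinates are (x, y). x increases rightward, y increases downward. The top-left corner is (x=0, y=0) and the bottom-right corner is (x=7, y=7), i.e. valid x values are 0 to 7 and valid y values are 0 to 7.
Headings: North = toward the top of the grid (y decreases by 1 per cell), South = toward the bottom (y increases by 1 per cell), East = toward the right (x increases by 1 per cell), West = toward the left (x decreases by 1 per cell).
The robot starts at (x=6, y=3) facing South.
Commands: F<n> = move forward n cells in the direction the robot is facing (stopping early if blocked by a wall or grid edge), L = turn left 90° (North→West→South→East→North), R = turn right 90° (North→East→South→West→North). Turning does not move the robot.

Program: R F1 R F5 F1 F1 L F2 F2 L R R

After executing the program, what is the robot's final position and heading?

Answer: Final position: (x=1, y=2), facing North

Derivation:
Start: (x=6, y=3), facing South
  R: turn right, now facing West
  F1: move forward 1, now at (x=5, y=3)
  R: turn right, now facing North
  F5: move forward 1/5 (blocked), now at (x=5, y=2)
  F1: move forward 0/1 (blocked), now at (x=5, y=2)
  F1: move forward 0/1 (blocked), now at (x=5, y=2)
  L: turn left, now facing West
  F2: move forward 2, now at (x=3, y=2)
  F2: move forward 2, now at (x=1, y=2)
  L: turn left, now facing South
  R: turn right, now facing West
  R: turn right, now facing North
Final: (x=1, y=2), facing North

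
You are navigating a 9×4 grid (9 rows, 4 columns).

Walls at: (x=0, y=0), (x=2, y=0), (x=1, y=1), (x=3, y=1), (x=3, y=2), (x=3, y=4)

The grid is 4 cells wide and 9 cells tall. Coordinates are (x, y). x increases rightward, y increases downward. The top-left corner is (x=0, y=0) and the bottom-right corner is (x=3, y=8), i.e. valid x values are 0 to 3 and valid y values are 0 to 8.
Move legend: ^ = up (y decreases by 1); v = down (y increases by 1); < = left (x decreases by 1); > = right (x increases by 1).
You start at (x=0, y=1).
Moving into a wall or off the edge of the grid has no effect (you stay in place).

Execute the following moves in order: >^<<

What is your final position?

Start: (x=0, y=1)
  > (right): blocked, stay at (x=0, y=1)
  ^ (up): blocked, stay at (x=0, y=1)
  < (left): blocked, stay at (x=0, y=1)
  < (left): blocked, stay at (x=0, y=1)
Final: (x=0, y=1)

Answer: Final position: (x=0, y=1)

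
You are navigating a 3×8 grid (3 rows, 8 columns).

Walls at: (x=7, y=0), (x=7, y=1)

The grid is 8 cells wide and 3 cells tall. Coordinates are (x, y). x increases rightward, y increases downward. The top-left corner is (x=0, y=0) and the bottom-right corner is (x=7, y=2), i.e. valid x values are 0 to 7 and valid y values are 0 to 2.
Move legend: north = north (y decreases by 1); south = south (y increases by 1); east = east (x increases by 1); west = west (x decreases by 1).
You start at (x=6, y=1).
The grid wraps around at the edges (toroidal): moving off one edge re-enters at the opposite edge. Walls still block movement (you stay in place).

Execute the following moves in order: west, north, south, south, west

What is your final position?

Start: (x=6, y=1)
  west (west): (x=6, y=1) -> (x=5, y=1)
  north (north): (x=5, y=1) -> (x=5, y=0)
  south (south): (x=5, y=0) -> (x=5, y=1)
  south (south): (x=5, y=1) -> (x=5, y=2)
  west (west): (x=5, y=2) -> (x=4, y=2)
Final: (x=4, y=2)

Answer: Final position: (x=4, y=2)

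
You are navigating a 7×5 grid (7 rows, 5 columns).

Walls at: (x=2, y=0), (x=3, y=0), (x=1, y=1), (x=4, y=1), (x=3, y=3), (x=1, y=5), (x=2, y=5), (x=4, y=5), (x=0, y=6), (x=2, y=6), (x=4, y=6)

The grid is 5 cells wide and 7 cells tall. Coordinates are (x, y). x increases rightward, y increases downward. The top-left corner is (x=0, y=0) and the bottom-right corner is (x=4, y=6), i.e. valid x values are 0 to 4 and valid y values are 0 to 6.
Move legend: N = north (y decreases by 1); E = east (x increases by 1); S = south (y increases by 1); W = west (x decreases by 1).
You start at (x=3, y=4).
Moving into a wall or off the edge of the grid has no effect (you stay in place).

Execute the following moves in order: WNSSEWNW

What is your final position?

Start: (x=3, y=4)
  W (west): (x=3, y=4) -> (x=2, y=4)
  N (north): (x=2, y=4) -> (x=2, y=3)
  S (south): (x=2, y=3) -> (x=2, y=4)
  S (south): blocked, stay at (x=2, y=4)
  E (east): (x=2, y=4) -> (x=3, y=4)
  W (west): (x=3, y=4) -> (x=2, y=4)
  N (north): (x=2, y=4) -> (x=2, y=3)
  W (west): (x=2, y=3) -> (x=1, y=3)
Final: (x=1, y=3)

Answer: Final position: (x=1, y=3)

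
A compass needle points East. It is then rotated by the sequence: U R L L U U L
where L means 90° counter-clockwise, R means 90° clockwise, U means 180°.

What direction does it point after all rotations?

Start: East
  U (U-turn (180°)) -> West
  R (right (90° clockwise)) -> North
  L (left (90° counter-clockwise)) -> West
  L (left (90° counter-clockwise)) -> South
  U (U-turn (180°)) -> North
  U (U-turn (180°)) -> South
  L (left (90° counter-clockwise)) -> East
Final: East

Answer: Final heading: East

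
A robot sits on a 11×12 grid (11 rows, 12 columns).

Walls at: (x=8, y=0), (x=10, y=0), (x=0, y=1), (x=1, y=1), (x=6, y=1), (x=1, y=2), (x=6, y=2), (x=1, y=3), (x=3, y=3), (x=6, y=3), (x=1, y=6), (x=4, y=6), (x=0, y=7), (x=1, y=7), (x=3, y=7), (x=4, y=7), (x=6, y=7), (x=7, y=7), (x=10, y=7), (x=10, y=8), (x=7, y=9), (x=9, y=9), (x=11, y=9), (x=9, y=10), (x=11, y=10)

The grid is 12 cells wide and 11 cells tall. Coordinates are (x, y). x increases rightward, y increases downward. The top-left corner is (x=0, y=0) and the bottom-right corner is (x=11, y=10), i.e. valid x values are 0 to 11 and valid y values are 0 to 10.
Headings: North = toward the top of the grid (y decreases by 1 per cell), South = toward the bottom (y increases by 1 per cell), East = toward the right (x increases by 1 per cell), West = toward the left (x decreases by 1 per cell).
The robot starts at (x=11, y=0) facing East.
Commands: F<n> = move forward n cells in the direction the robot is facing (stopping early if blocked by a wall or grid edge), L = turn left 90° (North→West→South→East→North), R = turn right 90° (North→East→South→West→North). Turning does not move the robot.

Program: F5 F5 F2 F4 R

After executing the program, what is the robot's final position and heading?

Start: (x=11, y=0), facing East
  F5: move forward 0/5 (blocked), now at (x=11, y=0)
  F5: move forward 0/5 (blocked), now at (x=11, y=0)
  F2: move forward 0/2 (blocked), now at (x=11, y=0)
  F4: move forward 0/4 (blocked), now at (x=11, y=0)
  R: turn right, now facing South
Final: (x=11, y=0), facing South

Answer: Final position: (x=11, y=0), facing South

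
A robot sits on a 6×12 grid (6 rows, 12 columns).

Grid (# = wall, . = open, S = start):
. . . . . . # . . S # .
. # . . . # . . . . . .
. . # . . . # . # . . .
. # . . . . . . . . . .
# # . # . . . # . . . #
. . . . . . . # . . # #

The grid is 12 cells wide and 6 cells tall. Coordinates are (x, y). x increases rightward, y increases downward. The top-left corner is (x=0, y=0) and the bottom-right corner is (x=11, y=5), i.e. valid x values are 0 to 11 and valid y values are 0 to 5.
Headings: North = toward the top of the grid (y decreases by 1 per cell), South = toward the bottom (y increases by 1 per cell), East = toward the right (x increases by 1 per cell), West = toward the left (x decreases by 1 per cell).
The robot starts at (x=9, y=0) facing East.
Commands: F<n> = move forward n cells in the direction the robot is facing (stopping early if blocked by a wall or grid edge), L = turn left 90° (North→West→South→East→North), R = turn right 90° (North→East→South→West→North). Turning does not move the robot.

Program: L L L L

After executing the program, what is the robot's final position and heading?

Answer: Final position: (x=9, y=0), facing East

Derivation:
Start: (x=9, y=0), facing East
  L: turn left, now facing North
  L: turn left, now facing West
  L: turn left, now facing South
  L: turn left, now facing East
Final: (x=9, y=0), facing East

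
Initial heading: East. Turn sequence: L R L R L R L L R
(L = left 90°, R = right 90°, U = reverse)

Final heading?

Answer: Final heading: North

Derivation:
Start: East
  L (left (90° counter-clockwise)) -> North
  R (right (90° clockwise)) -> East
  L (left (90° counter-clockwise)) -> North
  R (right (90° clockwise)) -> East
  L (left (90° counter-clockwise)) -> North
  R (right (90° clockwise)) -> East
  L (left (90° counter-clockwise)) -> North
  L (left (90° counter-clockwise)) -> West
  R (right (90° clockwise)) -> North
Final: North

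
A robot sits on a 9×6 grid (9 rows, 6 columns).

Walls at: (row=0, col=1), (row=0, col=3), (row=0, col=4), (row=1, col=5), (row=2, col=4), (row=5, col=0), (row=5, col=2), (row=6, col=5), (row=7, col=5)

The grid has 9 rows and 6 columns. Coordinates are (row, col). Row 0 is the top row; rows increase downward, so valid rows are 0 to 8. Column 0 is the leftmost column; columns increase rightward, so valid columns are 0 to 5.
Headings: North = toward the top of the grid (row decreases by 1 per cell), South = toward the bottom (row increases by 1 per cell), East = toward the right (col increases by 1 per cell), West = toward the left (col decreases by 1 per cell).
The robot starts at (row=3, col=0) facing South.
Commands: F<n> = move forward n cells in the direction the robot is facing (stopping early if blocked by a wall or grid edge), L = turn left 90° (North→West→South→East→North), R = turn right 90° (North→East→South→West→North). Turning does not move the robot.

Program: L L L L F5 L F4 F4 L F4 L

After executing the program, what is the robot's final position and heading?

Start: (row=3, col=0), facing South
  L: turn left, now facing East
  L: turn left, now facing North
  L: turn left, now facing West
  L: turn left, now facing South
  F5: move forward 1/5 (blocked), now at (row=4, col=0)
  L: turn left, now facing East
  F4: move forward 4, now at (row=4, col=4)
  F4: move forward 1/4 (blocked), now at (row=4, col=5)
  L: turn left, now facing North
  F4: move forward 2/4 (blocked), now at (row=2, col=5)
  L: turn left, now facing West
Final: (row=2, col=5), facing West

Answer: Final position: (row=2, col=5), facing West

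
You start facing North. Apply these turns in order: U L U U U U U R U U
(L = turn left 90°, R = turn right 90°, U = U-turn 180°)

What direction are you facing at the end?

Answer: Final heading: North

Derivation:
Start: North
  U (U-turn (180°)) -> South
  L (left (90° counter-clockwise)) -> East
  U (U-turn (180°)) -> West
  U (U-turn (180°)) -> East
  U (U-turn (180°)) -> West
  U (U-turn (180°)) -> East
  U (U-turn (180°)) -> West
  R (right (90° clockwise)) -> North
  U (U-turn (180°)) -> South
  U (U-turn (180°)) -> North
Final: North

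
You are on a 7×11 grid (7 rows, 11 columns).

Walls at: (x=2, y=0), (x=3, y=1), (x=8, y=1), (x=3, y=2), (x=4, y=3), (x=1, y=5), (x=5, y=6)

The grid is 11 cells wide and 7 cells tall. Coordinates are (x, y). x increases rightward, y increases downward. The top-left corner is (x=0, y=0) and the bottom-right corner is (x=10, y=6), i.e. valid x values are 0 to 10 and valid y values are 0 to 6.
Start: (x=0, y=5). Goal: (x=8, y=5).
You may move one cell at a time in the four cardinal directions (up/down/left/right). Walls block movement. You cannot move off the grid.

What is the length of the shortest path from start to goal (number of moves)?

BFS from (x=0, y=5) until reaching (x=8, y=5):
  Distance 0: (x=0, y=5)
  Distance 1: (x=0, y=4), (x=0, y=6)
  Distance 2: (x=0, y=3), (x=1, y=4), (x=1, y=6)
  Distance 3: (x=0, y=2), (x=1, y=3), (x=2, y=4), (x=2, y=6)
  Distance 4: (x=0, y=1), (x=1, y=2), (x=2, y=3), (x=3, y=4), (x=2, y=5), (x=3, y=6)
  Distance 5: (x=0, y=0), (x=1, y=1), (x=2, y=2), (x=3, y=3), (x=4, y=4), (x=3, y=5), (x=4, y=6)
  Distance 6: (x=1, y=0), (x=2, y=1), (x=5, y=4), (x=4, y=5)
  Distance 7: (x=5, y=3), (x=6, y=4), (x=5, y=5)
  Distance 8: (x=5, y=2), (x=6, y=3), (x=7, y=4), (x=6, y=5)
  Distance 9: (x=5, y=1), (x=4, y=2), (x=6, y=2), (x=7, y=3), (x=8, y=4), (x=7, y=5), (x=6, y=6)
  Distance 10: (x=5, y=0), (x=4, y=1), (x=6, y=1), (x=7, y=2), (x=8, y=3), (x=9, y=4), (x=8, y=5), (x=7, y=6)  <- goal reached here
One shortest path (10 moves): (x=0, y=5) -> (x=0, y=4) -> (x=1, y=4) -> (x=2, y=4) -> (x=3, y=4) -> (x=4, y=4) -> (x=5, y=4) -> (x=6, y=4) -> (x=7, y=4) -> (x=8, y=4) -> (x=8, y=5)

Answer: Shortest path length: 10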